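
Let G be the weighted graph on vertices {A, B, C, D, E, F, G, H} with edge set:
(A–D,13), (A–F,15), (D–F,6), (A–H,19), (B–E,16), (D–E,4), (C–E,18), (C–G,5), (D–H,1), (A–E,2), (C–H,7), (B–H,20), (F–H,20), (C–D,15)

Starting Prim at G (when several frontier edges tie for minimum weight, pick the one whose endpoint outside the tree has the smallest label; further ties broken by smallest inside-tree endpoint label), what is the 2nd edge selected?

Prim, starting at G.
Step 1: frontier [C–G 5] → take C–G (5); add C.
Step 2: frontier [C–H 7, C–D 15, C–E 18] → take C–H (7); add H.
Step 3: frontier [C–D 15, C–E 18, D–H 1, A–H 19, B–H 20, F–H 20] → take D–H (1); add D.
Step 4: frontier [C–E 18, D–E 4, D–F 6, A–D 13, A–H 19, B–H 20, F–H 20] → take D–E (4); add E.
Step 5: frontier [D–F 6, A–D 13, A–E 2, B–E 16, A–H 19, B–H 20, F–H 20] → take A–E (2); add A.
Step 6: frontier [A–F 15, D–F 6, B–E 16, B–H 20, F–H 20] → take D–F (6); add F.
Step 7: frontier [B–E 16, B–H 20] → take B–E (16); add B.
The 2nd edge added is C–H.

C-H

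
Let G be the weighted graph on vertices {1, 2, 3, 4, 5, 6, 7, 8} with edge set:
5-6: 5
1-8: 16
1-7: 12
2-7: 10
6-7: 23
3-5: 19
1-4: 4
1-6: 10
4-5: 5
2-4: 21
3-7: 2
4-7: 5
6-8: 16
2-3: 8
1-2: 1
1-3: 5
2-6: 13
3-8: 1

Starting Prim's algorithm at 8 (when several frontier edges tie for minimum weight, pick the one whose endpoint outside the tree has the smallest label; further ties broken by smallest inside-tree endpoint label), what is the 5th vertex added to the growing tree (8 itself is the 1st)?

Prim's algorithm from 8:
Step 1: cheapest edge leaving the tree is 3-8 (1); add 3.
Step 2: cheapest edge leaving the tree is 3-7 (2); add 7.
Step 3: cheapest edge leaving the tree is 1-3 (5); add 1.
Step 4: cheapest edge leaving the tree is 1-2 (1); add 2.
Step 5: cheapest edge leaving the tree is 1-4 (4); add 4.
Step 6: cheapest edge leaving the tree is 4-5 (5); add 5.
Step 7: cheapest edge leaving the tree is 5-6 (5); add 6.
Vertex order: 8, 3, 7, 1, 2, 4, 5, 6. The 5th vertex is 2.

2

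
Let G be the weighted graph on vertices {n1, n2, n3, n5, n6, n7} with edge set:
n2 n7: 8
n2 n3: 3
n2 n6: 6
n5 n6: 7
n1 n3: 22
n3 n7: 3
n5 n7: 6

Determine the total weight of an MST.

40

Prim's algorithm from n6:
Step 1: frontier [n2 n6 6, n5 n6 7] → take n2 n6 (6); add n2.
Step 2: frontier [n2 n3 3, n2 n7 8, n5 n6 7] → take n2 n3 (3); add n3.
Step 3: frontier [n2 n7 8, n3 n7 3, n1 n3 22, n5 n6 7] → take n3 n7 (3); add n7.
Step 4: frontier [n1 n3 22, n5 n6 7, n5 n7 6] → take n5 n7 (6); add n5.
Step 5: frontier [n1 n3 22] → take n1 n3 (22); add n1.
MST edges: n2 n6, n2 n3, n3 n7, n5 n7, n1 n3; total weight 6+3+3+6+22 = 40.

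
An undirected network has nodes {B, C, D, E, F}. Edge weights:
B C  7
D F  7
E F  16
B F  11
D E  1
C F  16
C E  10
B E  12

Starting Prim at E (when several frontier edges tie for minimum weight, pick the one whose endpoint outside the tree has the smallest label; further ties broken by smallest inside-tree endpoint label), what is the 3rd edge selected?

C-E

Prim's algorithm from E:
Step 1: frontier [D E 1, C E 10, B E 12, E F 16] → take D E (1); add D.
Step 2: frontier [D F 7, C E 10, B E 12, E F 16] → take D F (7); add F.
Step 3: frontier [C E 10, B E 12, B F 11, C F 16] → take C E (10); add C.
Step 4: frontier [B C 7, B E 12, B F 11] → take B C (7); add B.
The 3rd edge added is C E.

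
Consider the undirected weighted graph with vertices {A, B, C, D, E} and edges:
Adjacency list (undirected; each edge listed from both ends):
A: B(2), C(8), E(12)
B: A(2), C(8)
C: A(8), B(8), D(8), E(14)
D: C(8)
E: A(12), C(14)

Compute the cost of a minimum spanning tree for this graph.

30

Sort edges by weight, then run Kruskal:
A–B (2): add. Components now {A,B} {C} {D} {E}
A–C (8): add. Components now {A,B,C} {D} {E}
B–C (8): skip — B and C already connected.
C–D (8): add. Components now {A,B,C,D} {E}
A–E (12): add. Components now {A,B,C,D,E}
MST edges: A–B, A–C, C–D, A–E; total weight 2+8+8+12 = 30.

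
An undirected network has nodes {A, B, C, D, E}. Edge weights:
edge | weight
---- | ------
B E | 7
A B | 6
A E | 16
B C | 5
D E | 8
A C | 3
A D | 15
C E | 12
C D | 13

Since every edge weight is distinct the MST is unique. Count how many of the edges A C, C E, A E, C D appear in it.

Kruskal's algorithm — process edges by increasing weight (ties by edge label):
A C (3): add. Components now {A,C} {B} {D} {E}
B C (5): add. Components now {A,B,C} {D} {E}
A B (6): skip — A and B already connected.
B E (7): add. Components now {A,B,C,E} {D}
D E (8): add. Components now {A,B,C,D,E}
MST edge set: {A C, B C, B E, D E}.
Of the listed edges, {A C} are in the MST → 1.

1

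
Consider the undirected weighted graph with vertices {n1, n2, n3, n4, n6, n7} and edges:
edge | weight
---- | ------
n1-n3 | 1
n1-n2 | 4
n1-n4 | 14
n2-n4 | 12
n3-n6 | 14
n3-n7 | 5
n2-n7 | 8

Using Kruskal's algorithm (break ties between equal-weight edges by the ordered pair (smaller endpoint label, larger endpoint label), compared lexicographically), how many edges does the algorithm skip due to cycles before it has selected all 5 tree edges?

2

Kruskal: consider edges lightest-first.
n1-n3 (1): add — endpoints in different components.
n1-n2 (4): add — endpoints in different components.
n3-n7 (5): add — endpoints in different components.
n2-n7 (8): skip — n2 and n7 already connected.
n2-n4 (12): add — endpoints in different components.
n1-n4 (14): skip — n4 and n1 already connected.
n3-n6 (14): add — endpoints in different components.
Edges rejected before the tree was complete: 2.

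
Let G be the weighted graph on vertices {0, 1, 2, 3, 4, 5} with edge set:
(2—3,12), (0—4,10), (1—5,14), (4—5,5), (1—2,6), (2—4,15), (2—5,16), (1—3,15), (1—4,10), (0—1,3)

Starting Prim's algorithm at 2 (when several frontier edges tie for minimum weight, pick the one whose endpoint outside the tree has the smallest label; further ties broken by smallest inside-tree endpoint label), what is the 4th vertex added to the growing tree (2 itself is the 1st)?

Prim, starting at 2.
Step 1: frontier [1—2 6, 2—3 12, 2—4 15, 2—5 16] → take 1—2 (6); add 1.
Step 2: frontier [0—1 3, 1—4 10, 1—5 14, 1—3 15, 2—3 12, 2—4 15, 2—5 16] → take 0—1 (3); add 0.
Step 3: frontier [0—4 10, 1—4 10, 1—5 14, 1—3 15, 2—3 12, 2—4 15, 2—5 16] → take 0—4 (10); add 4.
Step 4: frontier [1—5 14, 1—3 15, 2—3 12, 2—5 16, 4—5 5] → take 4—5 (5); add 5.
Step 5: frontier [1—3 15, 2—3 12] → take 2—3 (12); add 3.
Vertex order: 2, 1, 0, 4, 5, 3. The 4th vertex is 4.

4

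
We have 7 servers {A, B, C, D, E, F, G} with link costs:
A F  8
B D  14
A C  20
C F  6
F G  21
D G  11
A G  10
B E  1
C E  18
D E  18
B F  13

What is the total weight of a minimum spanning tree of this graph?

Grow the tree from D using Prim:
Step 1: cheapest edge leaving the tree is D G (11); add G.
Step 2: cheapest edge leaving the tree is A G (10); add A.
Step 3: cheapest edge leaving the tree is A F (8); add F.
Step 4: cheapest edge leaving the tree is C F (6); add C.
Step 5: cheapest edge leaving the tree is B F (13); add B.
Step 6: cheapest edge leaving the tree is B E (1); add E.
MST edges: D G, A G, A F, C F, B F, B E; total weight 11+10+8+6+13+1 = 49.

49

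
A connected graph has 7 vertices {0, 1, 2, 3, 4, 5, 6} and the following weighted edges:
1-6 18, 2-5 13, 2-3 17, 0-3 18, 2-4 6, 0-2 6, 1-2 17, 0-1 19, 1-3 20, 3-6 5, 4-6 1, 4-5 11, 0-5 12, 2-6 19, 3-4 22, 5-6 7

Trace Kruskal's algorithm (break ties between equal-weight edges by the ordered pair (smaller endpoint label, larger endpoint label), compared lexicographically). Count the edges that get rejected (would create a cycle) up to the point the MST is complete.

3

Kruskal's algorithm — process edges by increasing weight (ties by edge label):
4-6 (1): add. Components now {0} {1} {2} {3} {4,6} {5}
3-6 (5): add. Components now {0} {1} {2} {3,4,6} {5}
0-2 (6): add. Components now {0,2} {1} {3,4,6} {5}
2-4 (6): add. Components now {0,2,3,4,6} {1} {5}
5-6 (7): add. Components now {0,2,3,4,5,6} {1}
4-5 (11): skip — 4 and 5 already connected.
0-5 (12): skip — 0 and 5 already connected.
2-5 (13): skip — 2 and 5 already connected.
1-2 (17): add. Components now {0,1,2,3,4,5,6}
Edges rejected before the tree was complete: 3.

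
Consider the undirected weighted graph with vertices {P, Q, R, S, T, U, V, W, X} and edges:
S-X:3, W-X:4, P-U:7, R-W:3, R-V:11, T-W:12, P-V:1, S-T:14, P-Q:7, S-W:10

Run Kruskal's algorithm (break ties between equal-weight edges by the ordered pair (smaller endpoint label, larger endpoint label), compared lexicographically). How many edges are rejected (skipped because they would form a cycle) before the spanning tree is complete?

1

Kruskal: consider edges lightest-first.
P-V (1): add — endpoints in different components.
R-W (3): add — endpoints in different components.
S-X (3): add — endpoints in different components.
W-X (4): add — endpoints in different components.
P-Q (7): add — endpoints in different components.
P-U (7): add — endpoints in different components.
S-W (10): skip — W and S already connected.
R-V (11): add — endpoints in different components.
T-W (12): add — endpoints in different components.
Edges rejected before the tree was complete: 1.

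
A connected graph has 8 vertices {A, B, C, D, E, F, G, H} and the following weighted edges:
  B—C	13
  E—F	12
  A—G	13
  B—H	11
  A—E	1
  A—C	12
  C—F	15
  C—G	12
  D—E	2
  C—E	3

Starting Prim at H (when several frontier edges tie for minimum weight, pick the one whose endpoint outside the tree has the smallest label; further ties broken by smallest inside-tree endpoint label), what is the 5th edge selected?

D-E

Grow the tree from H using Prim:
Step 1: frontier [B—H 11] → take B—H (11); add B.
Step 2: frontier [B—C 13] → take B—C (13); add C.
Step 3: frontier [C—E 3, A—C 12, C—G 12, C—F 15] → take C—E (3); add E.
Step 4: frontier [A—C 12, C—G 12, C—F 15, A—E 1, D—E 2, E—F 12] → take A—E (1); add A.
Step 5: frontier [A—G 13, C—G 12, C—F 15, D—E 2, E—F 12] → take D—E (2); add D.
Step 6: frontier [A—G 13, C—G 12, C—F 15, E—F 12] → take E—F (12); add F.
Step 7: frontier [A—G 13, C—G 12] → take C—G (12); add G.
The 5th edge added is D—E.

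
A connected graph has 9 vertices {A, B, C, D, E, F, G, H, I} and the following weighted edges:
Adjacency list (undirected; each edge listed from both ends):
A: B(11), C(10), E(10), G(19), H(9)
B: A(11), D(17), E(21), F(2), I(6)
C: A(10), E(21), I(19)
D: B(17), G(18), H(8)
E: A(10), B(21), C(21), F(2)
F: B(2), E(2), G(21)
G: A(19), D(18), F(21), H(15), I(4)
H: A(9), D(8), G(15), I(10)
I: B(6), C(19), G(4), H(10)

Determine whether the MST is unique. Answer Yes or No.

No

Sort edges by weight, then run Kruskal:
B F (2): add — endpoints in different components.
E F (2): add — endpoints in different components.
G I (4): add — endpoints in different components.
B I (6): add — endpoints in different components.
D H (8): add — endpoints in different components.
A H (9): add — endpoints in different components.
A C (10): add — endpoints in different components.
A E (10): add — endpoints in different components.
Non-tree edge H I has weight 10, equal to the heaviest edge on its tree cycle — swapping gives another MST of the same weight. Not unique.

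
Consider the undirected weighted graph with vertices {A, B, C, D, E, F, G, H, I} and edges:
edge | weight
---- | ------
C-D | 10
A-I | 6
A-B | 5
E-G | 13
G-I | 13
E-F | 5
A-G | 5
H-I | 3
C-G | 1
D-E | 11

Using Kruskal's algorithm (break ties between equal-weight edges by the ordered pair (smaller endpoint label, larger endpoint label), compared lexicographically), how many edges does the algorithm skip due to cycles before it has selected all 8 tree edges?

Kruskal's algorithm — process edges by increasing weight (ties by edge label):
C-G (1): add — endpoints in different components.
H-I (3): add — endpoints in different components.
A-B (5): add — endpoints in different components.
A-G (5): add — endpoints in different components.
E-F (5): add — endpoints in different components.
A-I (6): add — endpoints in different components.
C-D (10): add — endpoints in different components.
D-E (11): add — endpoints in different components.
Edges rejected before the tree was complete: 0.

0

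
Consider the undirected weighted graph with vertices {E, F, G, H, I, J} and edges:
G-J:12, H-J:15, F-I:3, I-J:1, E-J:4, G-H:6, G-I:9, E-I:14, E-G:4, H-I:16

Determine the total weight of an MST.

Sort edges by weight, then run Kruskal:
I-J (1): add. Components now {E} {F} {G} {H} {I,J}
F-I (3): add. Components now {E} {F,I,J} {G} {H}
E-G (4): add. Components now {E,G} {F,I,J} {H}
E-J (4): add. Components now {E,F,G,I,J} {H}
G-H (6): add. Components now {E,F,G,H,I,J}
MST edges: I-J, F-I, E-G, E-J, G-H; total weight 1+3+4+4+6 = 18.

18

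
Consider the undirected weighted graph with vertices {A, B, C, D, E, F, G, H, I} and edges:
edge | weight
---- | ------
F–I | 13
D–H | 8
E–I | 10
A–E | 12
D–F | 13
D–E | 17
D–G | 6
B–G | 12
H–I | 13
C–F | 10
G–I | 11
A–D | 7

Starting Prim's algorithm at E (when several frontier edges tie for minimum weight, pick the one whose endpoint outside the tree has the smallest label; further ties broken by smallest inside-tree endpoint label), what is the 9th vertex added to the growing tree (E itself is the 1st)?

C

Grow the tree from E using Prim:
Step 1: cheapest edge leaving the tree is E–I (10); add I.
Step 2: cheapest edge leaving the tree is G–I (11); add G.
Step 3: cheapest edge leaving the tree is D–G (6); add D.
Step 4: cheapest edge leaving the tree is A–D (7); add A.
Step 5: cheapest edge leaving the tree is D–H (8); add H.
Step 6: cheapest edge leaving the tree is B–G (12); add B.
Step 7: cheapest edge leaving the tree is D–F (13); add F.
Step 8: cheapest edge leaving the tree is C–F (10); add C.
Vertex order: E, I, G, D, A, H, B, F, C. The 9th vertex is C.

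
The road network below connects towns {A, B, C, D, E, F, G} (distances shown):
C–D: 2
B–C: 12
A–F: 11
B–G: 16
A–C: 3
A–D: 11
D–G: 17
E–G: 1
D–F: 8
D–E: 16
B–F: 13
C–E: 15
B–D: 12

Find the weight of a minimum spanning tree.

Sort edges by weight, then run Kruskal:
E–G (1): add. Components now {A} {B} {C} {D} {E,G} {F}
C–D (2): add. Components now {A} {B} {C,D} {E,G} {F}
A–C (3): add. Components now {A,C,D} {B} {E,G} {F}
D–F (8): add. Components now {A,C,D,F} {B} {E,G}
A–D (11): skip — A and D already connected.
A–F (11): skip — A and F already connected.
B–C (12): add. Components now {A,B,C,D,F} {E,G}
B–D (12): skip — B and D already connected.
B–F (13): skip — B and F already connected.
C–E (15): add. Components now {A,B,C,D,E,F,G}
MST edges: E–G, C–D, A–C, D–F, B–C, C–E; total weight 1+2+3+8+12+15 = 41.

41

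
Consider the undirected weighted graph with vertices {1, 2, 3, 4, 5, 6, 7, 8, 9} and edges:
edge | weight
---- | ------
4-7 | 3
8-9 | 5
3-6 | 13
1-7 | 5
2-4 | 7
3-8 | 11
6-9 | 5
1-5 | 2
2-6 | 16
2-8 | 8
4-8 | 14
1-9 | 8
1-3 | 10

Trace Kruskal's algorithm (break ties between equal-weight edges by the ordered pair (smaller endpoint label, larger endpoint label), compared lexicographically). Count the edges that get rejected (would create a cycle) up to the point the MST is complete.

Sort edges by weight, then run Kruskal:
1-5 (2): add — endpoints in different components.
4-7 (3): add — endpoints in different components.
1-7 (5): add — endpoints in different components.
6-9 (5): add — endpoints in different components.
8-9 (5): add — endpoints in different components.
2-4 (7): add — endpoints in different components.
1-9 (8): add — endpoints in different components.
2-8 (8): skip — 2 and 8 already connected.
1-3 (10): add — endpoints in different components.
Edges rejected before the tree was complete: 1.

1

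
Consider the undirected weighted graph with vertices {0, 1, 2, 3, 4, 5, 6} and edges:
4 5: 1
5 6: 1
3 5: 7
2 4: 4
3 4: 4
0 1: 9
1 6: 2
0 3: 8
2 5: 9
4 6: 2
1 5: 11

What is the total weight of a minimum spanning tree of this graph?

Prim, starting at 2.
Step 1: frontier [2 4 4, 2 5 9] → take 2 4 (4); add 4.
Step 2: frontier [2 5 9, 4 5 1, 4 6 2, 3 4 4] → take 4 5 (1); add 5.
Step 3: frontier [4 6 2, 3 4 4, 5 6 1, 3 5 7, 1 5 11] → take 5 6 (1); add 6.
Step 4: frontier [3 4 4, 3 5 7, 1 5 11, 1 6 2] → take 1 6 (2); add 1.
Step 5: frontier [0 1 9, 3 4 4, 3 5 7] → take 3 4 (4); add 3.
Step 6: frontier [0 1 9, 0 3 8] → take 0 3 (8); add 0.
MST edges: 2 4, 4 5, 5 6, 1 6, 3 4, 0 3; total weight 4+1+1+2+4+8 = 20.

20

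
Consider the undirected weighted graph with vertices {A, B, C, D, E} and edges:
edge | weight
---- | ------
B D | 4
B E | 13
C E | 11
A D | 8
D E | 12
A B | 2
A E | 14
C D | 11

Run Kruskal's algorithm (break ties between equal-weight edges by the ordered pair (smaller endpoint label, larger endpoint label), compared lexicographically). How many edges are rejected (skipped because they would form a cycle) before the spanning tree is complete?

1

Kruskal's algorithm — process edges by increasing weight (ties by edge label):
A B (2): add — endpoints in different components.
B D (4): add — endpoints in different components.
A D (8): skip — A and D already connected.
C D (11): add — endpoints in different components.
C E (11): add — endpoints in different components.
Edges rejected before the tree was complete: 1.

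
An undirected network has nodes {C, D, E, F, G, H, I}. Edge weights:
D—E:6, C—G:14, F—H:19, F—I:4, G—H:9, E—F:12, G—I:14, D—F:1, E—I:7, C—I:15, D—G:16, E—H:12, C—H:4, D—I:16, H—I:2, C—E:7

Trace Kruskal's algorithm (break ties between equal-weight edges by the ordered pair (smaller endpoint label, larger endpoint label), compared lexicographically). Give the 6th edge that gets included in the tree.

Kruskal: consider edges lightest-first.
D—F (1): add. Components now {C} {D,F} {E} {G} {H} {I}
H—I (2): add. Components now {C} {D,F} {E} {G} {H,I}
C—H (4): add. Components now {C,H,I} {D,F} {E} {G}
F—I (4): add. Components now {C,D,F,H,I} {E} {G}
D—E (6): add. Components now {C,D,E,F,H,I} {G}
C—E (7): skip — C and E already connected.
E—I (7): skip — E and I already connected.
G—H (9): add. Components now {C,D,E,F,G,H,I}
The 6th edge added is G—H.

G-H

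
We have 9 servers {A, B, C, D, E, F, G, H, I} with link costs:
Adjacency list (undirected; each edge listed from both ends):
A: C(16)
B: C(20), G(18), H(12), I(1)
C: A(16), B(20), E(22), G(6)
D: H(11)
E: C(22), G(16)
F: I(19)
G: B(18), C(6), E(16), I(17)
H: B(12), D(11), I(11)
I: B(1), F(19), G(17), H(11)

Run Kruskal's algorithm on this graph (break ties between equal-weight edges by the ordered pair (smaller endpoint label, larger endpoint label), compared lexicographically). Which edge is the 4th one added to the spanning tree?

H-I

Kruskal's algorithm — process edges by increasing weight (ties by edge label):
B-I (1): add — endpoints in different components.
C-G (6): add — endpoints in different components.
D-H (11): add — endpoints in different components.
H-I (11): add — endpoints in different components.
B-H (12): skip — B and H already connected.
A-C (16): add — endpoints in different components.
E-G (16): add — endpoints in different components.
G-I (17): add — endpoints in different components.
B-G (18): skip — B and G already connected.
F-I (19): add — endpoints in different components.
The 4th edge added is H-I.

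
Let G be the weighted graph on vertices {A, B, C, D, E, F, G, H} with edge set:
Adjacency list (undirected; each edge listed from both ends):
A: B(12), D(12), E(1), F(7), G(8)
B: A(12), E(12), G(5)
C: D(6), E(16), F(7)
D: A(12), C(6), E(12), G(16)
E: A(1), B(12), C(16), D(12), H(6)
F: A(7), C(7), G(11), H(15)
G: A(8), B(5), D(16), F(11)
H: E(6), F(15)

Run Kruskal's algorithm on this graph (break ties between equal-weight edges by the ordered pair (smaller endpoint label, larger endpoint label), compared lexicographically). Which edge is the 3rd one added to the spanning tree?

Sort edges by weight, then run Kruskal:
A E (1): add — endpoints in different components.
B G (5): add — endpoints in different components.
C D (6): add — endpoints in different components.
E H (6): add — endpoints in different components.
A F (7): add — endpoints in different components.
C F (7): add — endpoints in different components.
A G (8): add — endpoints in different components.
The 3rd edge added is C D.

C-D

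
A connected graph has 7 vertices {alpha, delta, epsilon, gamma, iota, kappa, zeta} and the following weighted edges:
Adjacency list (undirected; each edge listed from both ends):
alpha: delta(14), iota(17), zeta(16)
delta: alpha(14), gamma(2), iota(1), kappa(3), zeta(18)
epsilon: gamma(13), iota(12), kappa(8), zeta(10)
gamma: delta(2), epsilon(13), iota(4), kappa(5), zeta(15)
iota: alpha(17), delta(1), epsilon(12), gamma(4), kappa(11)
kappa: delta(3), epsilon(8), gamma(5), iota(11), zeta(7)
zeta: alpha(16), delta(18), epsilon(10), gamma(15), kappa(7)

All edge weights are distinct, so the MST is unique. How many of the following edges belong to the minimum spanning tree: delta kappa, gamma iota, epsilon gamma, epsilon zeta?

Kruskal: consider edges lightest-first.
delta iota (1): add — endpoints in different components.
delta gamma (2): add — endpoints in different components.
delta kappa (3): add — endpoints in different components.
gamma iota (4): skip — iota and gamma already connected.
gamma kappa (5): skip — kappa and gamma already connected.
kappa zeta (7): add — endpoints in different components.
epsilon kappa (8): add — endpoints in different components.
epsilon zeta (10): skip — zeta and epsilon already connected.
iota kappa (11): skip — iota and kappa already connected.
epsilon iota (12): skip — iota and epsilon already connected.
epsilon gamma (13): skip — gamma and epsilon already connected.
alpha delta (14): add — endpoints in different components.
MST edge set: {delta iota, delta gamma, delta kappa, kappa zeta, epsilon kappa, alpha delta}.
Of the listed edges, {delta kappa} are in the MST → 1.

1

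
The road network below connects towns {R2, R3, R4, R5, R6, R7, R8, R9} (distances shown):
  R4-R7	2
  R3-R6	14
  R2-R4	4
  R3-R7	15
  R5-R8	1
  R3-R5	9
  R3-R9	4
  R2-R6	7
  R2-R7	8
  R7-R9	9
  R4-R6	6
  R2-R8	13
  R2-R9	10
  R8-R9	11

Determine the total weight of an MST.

Sort edges by weight, then run Kruskal:
R5-R8 (1): add — endpoints in different components.
R4-R7 (2): add — endpoints in different components.
R2-R4 (4): add — endpoints in different components.
R3-R9 (4): add — endpoints in different components.
R4-R6 (6): add — endpoints in different components.
R2-R6 (7): skip — R6 and R2 already connected.
R2-R7 (8): skip — R2 and R7 already connected.
R3-R5 (9): add — endpoints in different components.
R7-R9 (9): add — endpoints in different components.
MST edges: R5-R8, R4-R7, R2-R4, R3-R9, R4-R6, R3-R5, R7-R9; total weight 1+2+4+4+6+9+9 = 35.

35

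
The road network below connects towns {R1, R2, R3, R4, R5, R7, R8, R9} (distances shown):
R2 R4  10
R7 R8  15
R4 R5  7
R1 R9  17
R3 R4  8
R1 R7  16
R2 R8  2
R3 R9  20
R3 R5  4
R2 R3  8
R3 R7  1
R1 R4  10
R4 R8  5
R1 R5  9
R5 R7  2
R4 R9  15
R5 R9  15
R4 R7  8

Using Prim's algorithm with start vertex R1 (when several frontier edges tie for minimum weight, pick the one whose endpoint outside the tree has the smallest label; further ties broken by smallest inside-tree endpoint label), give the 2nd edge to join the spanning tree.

Grow the tree from R1 using Prim:
Step 1: cheapest edge leaving the tree is R1 R5 (9); add R5.
Step 2: cheapest edge leaving the tree is R5 R7 (2); add R7.
Step 3: cheapest edge leaving the tree is R3 R7 (1); add R3.
Step 4: cheapest edge leaving the tree is R4 R5 (7); add R4.
Step 5: cheapest edge leaving the tree is R4 R8 (5); add R8.
Step 6: cheapest edge leaving the tree is R2 R8 (2); add R2.
Step 7: cheapest edge leaving the tree is R4 R9 (15); add R9.
The 2nd edge added is R5 R7.

R5-R7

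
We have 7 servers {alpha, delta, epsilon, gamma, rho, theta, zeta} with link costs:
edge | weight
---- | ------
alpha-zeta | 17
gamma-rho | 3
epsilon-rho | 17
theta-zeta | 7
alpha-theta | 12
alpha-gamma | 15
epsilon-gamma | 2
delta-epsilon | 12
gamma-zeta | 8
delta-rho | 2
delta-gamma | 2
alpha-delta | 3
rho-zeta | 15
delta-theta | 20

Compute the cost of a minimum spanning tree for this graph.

Sort edges by weight, then run Kruskal:
delta-gamma (2): add. Components now {delta,gamma} {zeta} {theta} {rho} {alpha} {epsilon}
delta-rho (2): add. Components now {delta,gamma,rho} {zeta} {theta} {alpha} {epsilon}
epsilon-gamma (2): add. Components now {delta,epsilon,gamma,rho} {zeta} {theta} {alpha}
alpha-delta (3): add. Components now {alpha,delta,epsilon,gamma,rho} {zeta} {theta}
gamma-rho (3): skip — gamma and rho already connected.
theta-zeta (7): add. Components now {alpha,delta,epsilon,gamma,rho} {theta,zeta}
gamma-zeta (8): add. Components now {alpha,delta,epsilon,gamma,rho,theta,zeta}
MST edges: delta-gamma, delta-rho, epsilon-gamma, alpha-delta, theta-zeta, gamma-zeta; total weight 2+2+2+3+7+8 = 24.

24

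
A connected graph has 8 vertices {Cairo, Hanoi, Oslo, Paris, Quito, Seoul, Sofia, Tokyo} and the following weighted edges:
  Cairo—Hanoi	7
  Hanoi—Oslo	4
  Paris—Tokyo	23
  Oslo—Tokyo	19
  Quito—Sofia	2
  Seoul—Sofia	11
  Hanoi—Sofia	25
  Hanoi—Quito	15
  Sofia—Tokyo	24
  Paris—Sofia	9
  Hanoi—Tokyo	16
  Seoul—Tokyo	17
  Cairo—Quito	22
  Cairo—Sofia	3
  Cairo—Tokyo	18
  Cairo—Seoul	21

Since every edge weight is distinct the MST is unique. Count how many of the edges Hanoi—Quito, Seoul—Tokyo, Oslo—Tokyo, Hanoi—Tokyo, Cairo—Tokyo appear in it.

1

Sort edges by weight, then run Kruskal:
Quito—Sofia (2): add — endpoints in different components.
Cairo—Sofia (3): add — endpoints in different components.
Hanoi—Oslo (4): add — endpoints in different components.
Cairo—Hanoi (7): add — endpoints in different components.
Paris—Sofia (9): add — endpoints in different components.
Seoul—Sofia (11): add — endpoints in different components.
Hanoi—Quito (15): skip — Hanoi and Quito already connected.
Hanoi—Tokyo (16): add — endpoints in different components.
MST edge set: {Quito—Sofia, Cairo—Sofia, Hanoi—Oslo, Cairo—Hanoi, Paris—Sofia, Seoul—Sofia, Hanoi—Tokyo}.
Of the listed edges, {Hanoi—Tokyo} are in the MST → 1.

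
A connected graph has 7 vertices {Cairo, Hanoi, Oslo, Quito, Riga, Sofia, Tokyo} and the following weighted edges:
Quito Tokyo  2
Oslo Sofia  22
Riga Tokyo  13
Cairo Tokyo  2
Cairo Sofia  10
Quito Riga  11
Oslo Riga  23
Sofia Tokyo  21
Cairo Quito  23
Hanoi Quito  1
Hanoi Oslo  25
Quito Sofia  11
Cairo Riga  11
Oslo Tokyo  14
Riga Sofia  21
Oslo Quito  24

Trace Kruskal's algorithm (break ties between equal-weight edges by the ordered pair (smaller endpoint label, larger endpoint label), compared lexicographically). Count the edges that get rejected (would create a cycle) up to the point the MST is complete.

Kruskal's algorithm — process edges by increasing weight (ties by edge label):
Hanoi Quito (1): add — endpoints in different components.
Cairo Tokyo (2): add — endpoints in different components.
Quito Tokyo (2): add — endpoints in different components.
Cairo Sofia (10): add — endpoints in different components.
Cairo Riga (11): add — endpoints in different components.
Quito Riga (11): skip — Quito and Riga already connected.
Quito Sofia (11): skip — Quito and Sofia already connected.
Riga Tokyo (13): skip — Tokyo and Riga already connected.
Oslo Tokyo (14): add — endpoints in different components.
Edges rejected before the tree was complete: 3.

3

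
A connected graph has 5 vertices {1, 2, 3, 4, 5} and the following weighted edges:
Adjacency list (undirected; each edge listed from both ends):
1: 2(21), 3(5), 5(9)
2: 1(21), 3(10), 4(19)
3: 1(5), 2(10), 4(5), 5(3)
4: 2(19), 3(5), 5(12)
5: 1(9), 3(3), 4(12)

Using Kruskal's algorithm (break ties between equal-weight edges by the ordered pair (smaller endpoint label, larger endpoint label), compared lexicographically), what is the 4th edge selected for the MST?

Kruskal: consider edges lightest-first.
3 5 (3): add — endpoints in different components.
1 3 (5): add — endpoints in different components.
3 4 (5): add — endpoints in different components.
1 5 (9): skip — 1 and 5 already connected.
2 3 (10): add — endpoints in different components.
The 4th edge added is 2 3.

2-3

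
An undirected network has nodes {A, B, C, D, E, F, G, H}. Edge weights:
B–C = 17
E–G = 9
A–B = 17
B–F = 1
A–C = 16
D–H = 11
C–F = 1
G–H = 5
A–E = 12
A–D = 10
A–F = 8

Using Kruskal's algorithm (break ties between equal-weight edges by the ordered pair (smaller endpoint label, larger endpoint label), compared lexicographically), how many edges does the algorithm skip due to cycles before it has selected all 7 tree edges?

Kruskal: consider edges lightest-first.
B–F (1): add — endpoints in different components.
C–F (1): add — endpoints in different components.
G–H (5): add — endpoints in different components.
A–F (8): add — endpoints in different components.
E–G (9): add — endpoints in different components.
A–D (10): add — endpoints in different components.
D–H (11): add — endpoints in different components.
Edges rejected before the tree was complete: 0.

0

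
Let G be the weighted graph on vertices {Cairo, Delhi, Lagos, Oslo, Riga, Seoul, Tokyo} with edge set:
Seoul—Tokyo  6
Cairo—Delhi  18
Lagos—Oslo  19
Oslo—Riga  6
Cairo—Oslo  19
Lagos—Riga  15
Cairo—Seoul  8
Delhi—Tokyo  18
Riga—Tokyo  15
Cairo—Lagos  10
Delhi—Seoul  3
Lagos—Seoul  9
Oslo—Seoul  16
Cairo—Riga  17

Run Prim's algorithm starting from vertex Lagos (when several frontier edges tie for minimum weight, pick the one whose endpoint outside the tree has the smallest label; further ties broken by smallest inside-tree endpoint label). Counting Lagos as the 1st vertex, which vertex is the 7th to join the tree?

Grow the tree from Lagos using Prim:
Step 1: cheapest edge leaving the tree is Lagos—Seoul (9); add Seoul.
Step 2: cheapest edge leaving the tree is Delhi—Seoul (3); add Delhi.
Step 3: cheapest edge leaving the tree is Seoul—Tokyo (6); add Tokyo.
Step 4: cheapest edge leaving the tree is Cairo—Seoul (8); add Cairo.
Step 5: cheapest edge leaving the tree is Lagos—Riga (15); add Riga.
Step 6: cheapest edge leaving the tree is Oslo—Riga (6); add Oslo.
Vertex order: Lagos, Seoul, Delhi, Tokyo, Cairo, Riga, Oslo. The 7th vertex is Oslo.

Oslo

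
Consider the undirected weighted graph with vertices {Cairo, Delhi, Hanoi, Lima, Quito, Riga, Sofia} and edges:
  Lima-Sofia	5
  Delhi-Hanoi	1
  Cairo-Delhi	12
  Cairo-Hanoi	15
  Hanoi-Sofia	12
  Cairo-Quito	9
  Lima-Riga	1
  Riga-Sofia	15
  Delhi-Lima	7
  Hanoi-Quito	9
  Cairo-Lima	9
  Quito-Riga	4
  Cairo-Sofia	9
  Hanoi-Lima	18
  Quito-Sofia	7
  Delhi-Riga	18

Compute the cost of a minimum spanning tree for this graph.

27

Grow the tree from Cairo using Prim:
Step 1: cheapest edge leaving the tree is Cairo-Lima (9); add Lima.
Step 2: cheapest edge leaving the tree is Lima-Riga (1); add Riga.
Step 3: cheapest edge leaving the tree is Quito-Riga (4); add Quito.
Step 4: cheapest edge leaving the tree is Lima-Sofia (5); add Sofia.
Step 5: cheapest edge leaving the tree is Delhi-Lima (7); add Delhi.
Step 6: cheapest edge leaving the tree is Delhi-Hanoi (1); add Hanoi.
MST edges: Cairo-Lima, Lima-Riga, Quito-Riga, Lima-Sofia, Delhi-Lima, Delhi-Hanoi; total weight 9+1+4+5+7+1 = 27.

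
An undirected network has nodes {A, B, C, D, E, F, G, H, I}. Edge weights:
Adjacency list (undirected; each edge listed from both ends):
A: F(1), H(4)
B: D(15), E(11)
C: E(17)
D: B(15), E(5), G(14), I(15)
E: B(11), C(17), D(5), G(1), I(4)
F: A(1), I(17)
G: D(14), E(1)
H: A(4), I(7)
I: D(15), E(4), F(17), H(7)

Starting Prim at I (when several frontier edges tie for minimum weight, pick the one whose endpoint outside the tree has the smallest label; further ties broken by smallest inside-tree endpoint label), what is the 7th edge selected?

B-E

Prim, starting at I.
Step 1: cheapest edge leaving the tree is E—I (4); add E.
Step 2: cheapest edge leaving the tree is E—G (1); add G.
Step 3: cheapest edge leaving the tree is D—E (5); add D.
Step 4: cheapest edge leaving the tree is H—I (7); add H.
Step 5: cheapest edge leaving the tree is A—H (4); add A.
Step 6: cheapest edge leaving the tree is A—F (1); add F.
Step 7: cheapest edge leaving the tree is B—E (11); add B.
Step 8: cheapest edge leaving the tree is C—E (17); add C.
The 7th edge added is B—E.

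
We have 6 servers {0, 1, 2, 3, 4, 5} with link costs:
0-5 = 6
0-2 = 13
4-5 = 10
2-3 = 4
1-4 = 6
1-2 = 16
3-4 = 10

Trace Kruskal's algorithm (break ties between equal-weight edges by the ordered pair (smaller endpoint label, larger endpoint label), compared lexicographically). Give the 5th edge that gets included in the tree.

Kruskal: consider edges lightest-first.
2-3 (4): add — endpoints in different components.
0-5 (6): add — endpoints in different components.
1-4 (6): add — endpoints in different components.
3-4 (10): add — endpoints in different components.
4-5 (10): add — endpoints in different components.
The 5th edge added is 4-5.

4-5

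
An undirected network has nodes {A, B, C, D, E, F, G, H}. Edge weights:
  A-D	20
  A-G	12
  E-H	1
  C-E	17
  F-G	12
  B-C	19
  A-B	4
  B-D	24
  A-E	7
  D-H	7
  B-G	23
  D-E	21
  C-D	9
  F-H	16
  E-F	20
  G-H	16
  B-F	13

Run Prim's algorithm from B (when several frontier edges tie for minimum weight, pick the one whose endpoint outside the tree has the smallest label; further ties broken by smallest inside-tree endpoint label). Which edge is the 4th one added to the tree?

D-H

Grow the tree from B using Prim:
Step 1: cheapest edge leaving the tree is A-B (4); add A.
Step 2: cheapest edge leaving the tree is A-E (7); add E.
Step 3: cheapest edge leaving the tree is E-H (1); add H.
Step 4: cheapest edge leaving the tree is D-H (7); add D.
Step 5: cheapest edge leaving the tree is C-D (9); add C.
Step 6: cheapest edge leaving the tree is A-G (12); add G.
Step 7: cheapest edge leaving the tree is F-G (12); add F.
The 4th edge added is D-H.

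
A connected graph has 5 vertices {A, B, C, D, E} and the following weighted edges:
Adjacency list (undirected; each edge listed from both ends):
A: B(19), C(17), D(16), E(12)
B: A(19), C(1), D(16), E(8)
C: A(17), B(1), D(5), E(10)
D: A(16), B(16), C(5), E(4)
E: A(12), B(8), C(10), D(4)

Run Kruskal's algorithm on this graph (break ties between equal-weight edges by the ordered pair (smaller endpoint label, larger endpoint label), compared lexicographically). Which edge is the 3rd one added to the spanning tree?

Kruskal's algorithm — process edges by increasing weight (ties by edge label):
B—C (1): add — endpoints in different components.
D—E (4): add — endpoints in different components.
C—D (5): add — endpoints in different components.
B—E (8): skip — B and E already connected.
C—E (10): skip — C and E already connected.
A—E (12): add — endpoints in different components.
The 3rd edge added is C—D.

C-D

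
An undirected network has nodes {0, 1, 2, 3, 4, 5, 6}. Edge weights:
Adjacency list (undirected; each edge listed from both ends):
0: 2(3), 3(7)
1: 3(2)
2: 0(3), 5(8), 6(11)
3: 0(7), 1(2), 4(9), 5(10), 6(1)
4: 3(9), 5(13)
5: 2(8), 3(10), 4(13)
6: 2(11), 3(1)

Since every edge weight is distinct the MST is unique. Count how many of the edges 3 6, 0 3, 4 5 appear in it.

Kruskal's algorithm — process edges by increasing weight (ties by edge label):
3 6 (1): add. Components now {0} {1} {2} {3,6} {4} {5}
1 3 (2): add. Components now {0} {1,3,6} {2} {4} {5}
0 2 (3): add. Components now {0,2} {1,3,6} {4} {5}
0 3 (7): add. Components now {0,1,2,3,6} {4} {5}
2 5 (8): add. Components now {0,1,2,3,5,6} {4}
3 4 (9): add. Components now {0,1,2,3,4,5,6}
MST edge set: {3 6, 1 3, 0 2, 0 3, 2 5, 3 4}.
Of the listed edges, {3 6, 0 3} are in the MST → 2.

2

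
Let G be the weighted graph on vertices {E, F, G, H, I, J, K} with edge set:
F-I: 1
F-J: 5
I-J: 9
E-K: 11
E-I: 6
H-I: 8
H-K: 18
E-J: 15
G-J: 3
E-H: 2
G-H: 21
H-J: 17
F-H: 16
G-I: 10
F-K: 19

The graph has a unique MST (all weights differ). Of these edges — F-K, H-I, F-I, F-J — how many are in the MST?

Kruskal: consider edges lightest-first.
F-I (1): add. Components now {E} {F,I} {G} {H} {J} {K}
E-H (2): add. Components now {E,H} {F,I} {G} {J} {K}
G-J (3): add. Components now {E,H} {F,I} {G,J} {K}
F-J (5): add. Components now {E,H} {F,G,I,J} {K}
E-I (6): add. Components now {E,F,G,H,I,J} {K}
H-I (8): skip — H and I already connected.
I-J (9): skip — I and J already connected.
G-I (10): skip — G and I already connected.
E-K (11): add. Components now {E,F,G,H,I,J,K}
MST edge set: {F-I, E-H, G-J, F-J, E-I, E-K}.
Of the listed edges, {F-I, F-J} are in the MST → 2.

2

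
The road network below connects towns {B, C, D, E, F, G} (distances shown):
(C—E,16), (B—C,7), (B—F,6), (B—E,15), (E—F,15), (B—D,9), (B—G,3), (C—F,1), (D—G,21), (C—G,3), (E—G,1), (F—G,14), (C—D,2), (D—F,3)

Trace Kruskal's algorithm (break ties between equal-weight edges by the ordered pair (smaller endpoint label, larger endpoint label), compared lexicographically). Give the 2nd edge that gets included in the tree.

Sort edges by weight, then run Kruskal:
C—F (1): add — endpoints in different components.
E—G (1): add — endpoints in different components.
C—D (2): add — endpoints in different components.
B—G (3): add — endpoints in different components.
C—G (3): add — endpoints in different components.
The 2nd edge added is E—G.

E-G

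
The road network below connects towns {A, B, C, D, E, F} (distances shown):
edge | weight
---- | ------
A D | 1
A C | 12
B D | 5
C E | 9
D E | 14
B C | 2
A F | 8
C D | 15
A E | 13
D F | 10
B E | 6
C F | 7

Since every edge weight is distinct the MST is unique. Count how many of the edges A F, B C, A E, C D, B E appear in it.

Sort edges by weight, then run Kruskal:
A D (1): add — endpoints in different components.
B C (2): add — endpoints in different components.
B D (5): add — endpoints in different components.
B E (6): add — endpoints in different components.
C F (7): add — endpoints in different components.
MST edge set: {A D, B C, B D, B E, C F}.
Of the listed edges, {B C, B E} are in the MST → 2.

2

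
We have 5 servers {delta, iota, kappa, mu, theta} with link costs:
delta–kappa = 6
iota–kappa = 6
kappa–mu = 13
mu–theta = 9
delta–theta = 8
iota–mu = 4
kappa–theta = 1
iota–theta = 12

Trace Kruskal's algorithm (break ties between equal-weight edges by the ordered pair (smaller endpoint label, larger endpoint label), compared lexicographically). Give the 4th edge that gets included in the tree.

Kruskal: consider edges lightest-first.
kappa–theta (1): add — endpoints in different components.
iota–mu (4): add — endpoints in different components.
delta–kappa (6): add — endpoints in different components.
iota–kappa (6): add — endpoints in different components.
The 4th edge added is iota–kappa.

iota-kappa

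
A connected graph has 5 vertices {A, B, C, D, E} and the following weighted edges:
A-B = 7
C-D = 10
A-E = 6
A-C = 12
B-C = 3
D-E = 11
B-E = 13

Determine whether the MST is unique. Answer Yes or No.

Yes

Kruskal's algorithm — process edges by increasing weight (ties by edge label):
B-C (3): add — endpoints in different components.
A-E (6): add — endpoints in different components.
A-B (7): add — endpoints in different components.
C-D (10): add — endpoints in different components.
Every non-tree edge has weight strictly greater than the heaviest edge on the tree path between its endpoints, so the MST is unique.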